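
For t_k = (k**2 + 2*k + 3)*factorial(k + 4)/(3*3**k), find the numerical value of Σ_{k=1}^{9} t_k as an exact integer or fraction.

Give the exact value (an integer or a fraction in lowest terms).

Σ = 358758400/27

t_(k+1)/t_k = (k + 5)*(2*k + (k + 1)**2 + 5)/(3*(k**2 + 2*k + 3)).
Normal form (A,B,C) = (k/3 + 5/3, 1, k**2 + 2*k + 3).
Key eq: (k/3 + 5/3)·f(k+1) = (1)·f(k) + (k**2 + 2*k + 3).
From deg A=1, deg B=0, deg C=2: d=1.
A polynomial solution: f(k) = 3*(k - 1).
Then R = B(k−1)f/C = 3*(k - 1)/(k**2 + 2*k + 3), so s_k = R(k)·t_k = (k - 1)*factorial(k + 4)/3**k.
Verify: (k**2 + 2*k + 3)*factorial(k + 4)/(3*3**k) matches t_k.
Sum = s_(10) − s_(1); s_(10) = 358758400/27, s_(1) = 0 ⇒ 358758400/27.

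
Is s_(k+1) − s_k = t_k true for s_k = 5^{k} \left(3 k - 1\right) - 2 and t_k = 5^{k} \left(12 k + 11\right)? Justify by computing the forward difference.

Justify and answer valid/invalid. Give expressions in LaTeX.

valid; difference matches t_k

s_(k+1) = 5**(k + 1)*(3*k + 2) - 2
s_(k+1) − s_k = 5**k*(12*k + 11)
(s_(k+1) − s_k) − t_k = 0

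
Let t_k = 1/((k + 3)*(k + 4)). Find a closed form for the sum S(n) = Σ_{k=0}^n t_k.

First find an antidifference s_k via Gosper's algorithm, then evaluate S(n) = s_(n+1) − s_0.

S(n) = (n + 1)/(3*(n + 4))

r(k) = (k + 3)/(k + 5) after simplifying.
A = k + 3, B = k + 5, C = 1.
f must satisfy (k + 3)·f(k+1) − (k + 4)·f(k) = 1.
d = 1 from the (1,1,0) case.
A polynomial solution: f(k) = k/3.
R(k) = B(k−1)·f(k)/C(k) = k*(k + 4)/3; s_k = R·t_k = k/(3*(k + 3)).
s_(k+1) − s_k = 1/(k**2 + 7*k + 12) = t_k.
Σ_(k=0)^n t_k = s_(n+1) − s_(0) = ((n + 1)/(3*(n + 4))) − (0), i.e. (n + 1)/(3*(n + 4)).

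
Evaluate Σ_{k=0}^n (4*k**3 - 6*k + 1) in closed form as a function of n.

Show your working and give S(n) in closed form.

S(n) = n**4 + 2*n**3 - 2*n**2 - 2*n + 1

Ratio r(k) = (-6*k + 4*(k + 1)**3 - 5)/(4*k**3 - 6*k + 1).
Gosper form: A/B · C(k+1)/C(k) with A=1, B=1, C=k**3 - 3*k/2 + 1/4.
Key eq: (1)·f(k+1) = (1)·f(k) + (k**3 - 3*k/2 + 1/4).
Bound: deg f ≤ 4.
Solve for f: f(k) = k*(k - 2)*(k**2 - 2)/4 (degree 4 ≤ 4).
So s_k = (B(k−1)f/C)·t_k = (k*(k - 2)*(k**2 - 2)/(4*k**3 - 6*k + 1))·t_k = k*(k**3 - 2*k**2 - 2*k + 4).
Δs = 4*k**3 - 6*k + 1, as required.
Evaluate: s_(n+1) = n**4 + 2*n**3 - 2*n**2 - 2*n + 1; subtract s_(0) = 0 ⇒ S(n) = n**4 + 2*n**3 - 2*n**2 - 2*n + 1.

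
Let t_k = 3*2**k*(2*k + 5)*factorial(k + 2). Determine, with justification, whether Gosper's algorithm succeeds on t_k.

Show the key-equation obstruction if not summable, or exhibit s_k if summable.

Compute t_(k+1)/t_k: get 2*(k + 3)*(2*k + 7)/(2*k + 5).
Normal form (A,B,C) = (2*k + 6, 1, k + 5/2).
f must satisfy (2*k + 6)·f(k+1) − (1)·f(k) = k + 5/2.
Degrees (1,0,1) ⇒ d ≤ 0.
Solve for f: f(k) = 1/2 (degree 0 ≤ 0).
R(k) = B(k−1)·f(k)/C(k) = 1/(2*k + 5); s_k = R·t_k = 3*2**k*factorial(k + 2).
s_(k+1) − s_k = 3*2**k*(2*k + 5)*factorial(k + 2) = t_k.

Yes. s_k = 3*2**k*factorial(k + 2).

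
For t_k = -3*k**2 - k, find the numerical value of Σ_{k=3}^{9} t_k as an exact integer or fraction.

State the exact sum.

t_(k+1)/t_k = (k + 3*(k + 1)**2 + 1)/(k*(3*k + 1)).
A = 1, B = 1, C = k**2 + k/3.
Key eq: (1)·f(k+1) = (1)·f(k) + (k**2 + k/3).
Degrees (0,0,2) ⇒ d ≤ 3.
A polynomial solution: f(k) = k**2*(k - 1)/3.
Get s_k = R·t_k = k**2*(1 - k) with R(k) = B(k−1)f(k)/C(k) = k*(k - 1)/(3*k + 1).
s_(k+1) − s_k = k*(-3*k - 1) = t_k.
Σ_(k=3)^(9) t_k = s_(10) − s_(3) = -900 − (-18) = -882.

Σ = -882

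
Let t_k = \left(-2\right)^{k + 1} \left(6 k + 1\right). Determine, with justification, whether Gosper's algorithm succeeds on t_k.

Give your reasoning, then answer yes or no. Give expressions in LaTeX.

t_(k+1)/t_k = 2*(-6*k - 7)/(6*k + 1).
Factor: A=-2; B=1; C=k + 1/6.
f must satisfy (-2)·f(k+1) − (1)·f(k) = k + 1/6.
Degrees (0,0,1) ⇒ d ≤ 1.
A polynomial solution: f(k) = -(2*k - 1)/6.
Certificate R = B(k−1)f/C = -(2*k - 1)/(6*k + 1) gives s_k = (-2)**(k + 1)*(1 - 2*k).
s_(k+1) − s_k = (-2)**(k + 1)*(6*k + 1) = t_k.

Yes. s_k = \left(-2\right)^{k + 1} \left(1 - 2 k\right).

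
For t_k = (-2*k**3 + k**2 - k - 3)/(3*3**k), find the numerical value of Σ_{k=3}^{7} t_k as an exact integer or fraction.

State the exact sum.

Ratio r(k) = (k + 2*(k + 1)**3 - (k + 1)**2 + 4)/(3*(2*k**3 - k**2 + k + 3)).
So A=1/3 and B=1, with C=k**3 - k**2/2 + k/2 + 3/2.
Key eq: (1/3)·f(k+1) = (1)·f(k) + (k**3 - k**2/2 + k/2 + 3/2).
d = 3 from the (0,0,3) case.
A polynomial solution: f(k) = -3*(k**3 + k**2 + 3*k + 4)/2.
Certificate R = B(k−1)f/C = -3*(k**3 + k**2 + 3*k + 4)/(2*k**3 - k**2 + k + 3) gives s_k = (k**3 + k**2 + 3*k + 4)/3**k.
Check: Δs_k = (-2*k**3 + k**2 - k - 3)/(3*3**k). ✓
Σ_(k=3)^(7) t_k = s_(8) − s_(3) = 604/6561 − (49/27) = -11303/6561.

Σ = -11303/6561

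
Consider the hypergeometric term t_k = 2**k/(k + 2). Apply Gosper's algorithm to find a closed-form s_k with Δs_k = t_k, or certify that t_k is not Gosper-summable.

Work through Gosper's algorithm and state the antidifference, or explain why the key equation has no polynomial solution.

no hypergeometric antidifference exists

Compute t_(k+1)/t_k: get 2*(k + 2)/(k + 3).
Factor: A=2*k + 4; B=k + 3; C=1.
Set up (2*k + 4)·f(k+1) − (k + 2)·f(k) − (1) = 0.
From deg A=1, deg B=1, deg C=0: d=-1.
Negative degree bound (-1): no f exists, t_k not Gosper-summable.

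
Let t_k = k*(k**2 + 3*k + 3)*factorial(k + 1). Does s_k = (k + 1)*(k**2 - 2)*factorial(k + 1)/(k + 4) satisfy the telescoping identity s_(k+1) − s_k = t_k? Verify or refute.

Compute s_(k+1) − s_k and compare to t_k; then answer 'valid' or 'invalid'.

Invalid: residual -3*(k**4 + 7*k**3 + 14*k**2 + 12*k + 2)*factorial(k + 1)/((k + 4)*(k + 5)) ≠ 0.

s_(k+1) = (k + 2)*(k**2 + 2*k - 1)*factorial(k + 2)/(k + 5)
s_(k+1) − s_k = (k**5 + 9*k**4 + 29*k**3 + 45*k**2 + 24*k - 6)*factorial(k + 1)/((k + 4)*(k + 5))
(s_(k+1) − s_k) − t_k = -3*(k**4 + 7*k**3 + 14*k**2 + 12*k + 2)*factorial(k + 1)/((k + 4)*(k + 5))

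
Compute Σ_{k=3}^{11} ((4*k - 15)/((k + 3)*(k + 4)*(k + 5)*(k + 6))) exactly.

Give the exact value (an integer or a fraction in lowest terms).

Σ = 9/2380

Compute t_(k+1)/t_k: get (k + 3)*(4*k - 11)/((k + 7)*(4*k - 15)).
A = k + 3, B = k + 7, C = k - 15/4.
f must satisfy (k + 3)·f(k+1) − (k + 6)·f(k) = k - 15/4.
deg f ≤ 3 (via 1,1,1).
Match coefficients ⇒ f(k) = -k*(k**2 + 12*k + 87)/80.
So s_k = (B(k−1)f/C)·t_k = (-k*(k + 6)*(k**2 + 12*k + 87)/(20*(4*k - 15)))·t_k = k*(-k**2 - 12*k - 87)/(20*(k + 3)*(k + 4)*(k + 5)).
Check: Δs_k = (4*k - 15)/(k**4 + 18*k**3 + 119*k**2 + 342*k + 360). ✓
Σ_(k=3)^(11) t_k = s_(12) − s_(3) = -15/272 − (-33/560) = 9/2380.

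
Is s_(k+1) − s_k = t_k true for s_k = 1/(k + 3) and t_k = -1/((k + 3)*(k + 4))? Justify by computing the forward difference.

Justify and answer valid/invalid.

s_(k+1) = 1/(k + 4)
s_(k+1) − s_k = -1/((k + 3)*(k + 4))
(s_(k+1) − s_k) − t_k = 0

valid; difference matches t_k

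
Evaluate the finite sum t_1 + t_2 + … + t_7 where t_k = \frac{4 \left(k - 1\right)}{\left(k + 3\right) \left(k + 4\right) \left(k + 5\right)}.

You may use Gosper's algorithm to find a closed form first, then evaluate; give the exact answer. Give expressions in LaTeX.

Σ = 7/55

Step 1: r(k) = k*(k + 3)/((k - 1)*(k + 6)).
Normal form (A,B,C) = (k + 3, k + 6, k - 1).
Need (k + 3)·f(k+1) − (k + 5)·f(k) = k - 1.
Bound: deg f ≤ 2.
A polynomial solution: f(k) = k*(k - 5)/12.
R(k) = B(k−1)·f(k)/C(k) = k*(k - 5)*(k + 5)/(12*(k - 1)); s_k = R·t_k = k*(k - 5)/(3*(k + 3)*(k + 4)).
s_(k+1) − s_k = 4*(k - 1)/(k**3 + 12*k**2 + 47*k + 60) = t_k.
Σ_(k=1)^(7) t_k = s_(8) − s_(1) = 2/33 − (-1/15) = 7/55.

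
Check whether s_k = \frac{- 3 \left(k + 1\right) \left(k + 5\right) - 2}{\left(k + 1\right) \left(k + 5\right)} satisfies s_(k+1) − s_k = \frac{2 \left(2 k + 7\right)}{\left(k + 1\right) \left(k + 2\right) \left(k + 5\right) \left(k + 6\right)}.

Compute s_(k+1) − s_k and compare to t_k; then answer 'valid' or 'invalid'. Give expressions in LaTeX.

s_(k+1) = (-3*(k + 2)*(k + 6) - 2)/((k + 2)*(k + 6))
s_(k+1) − s_k = 2*(2*k + 7)/(k**4 + 14*k**3 + 65*k**2 + 112*k + 60)
(s_(k+1) − s_k) − t_k = 0

valid; difference matches t_k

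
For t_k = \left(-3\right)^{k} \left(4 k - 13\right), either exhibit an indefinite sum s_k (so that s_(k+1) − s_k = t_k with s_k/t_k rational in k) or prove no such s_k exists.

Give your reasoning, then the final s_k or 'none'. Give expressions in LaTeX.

s_k = \left(-3\right)^{k} \left(4 - k\right)

Compute t_(k+1)/t_k: get 3*(9 - 4*k)/(4*k - 13).
Gosper form: A/B · C(k+1)/C(k) with A=-3, B=1, C=k - 13/4.
Need (-3)·f(k+1) − (1)·f(k) = k - 13/4.
Degrees (0,0,1) ⇒ d ≤ 1.
Coefficient equations give f(k) = -(k - 4)/4.
Then R = B(k−1)f/C = -(k - 4)/(4*k - 13), so s_k = R(k)·t_k = (-3)**k*(4 - k).
Verify: (-3)**k*(4*k - 13) matches t_k.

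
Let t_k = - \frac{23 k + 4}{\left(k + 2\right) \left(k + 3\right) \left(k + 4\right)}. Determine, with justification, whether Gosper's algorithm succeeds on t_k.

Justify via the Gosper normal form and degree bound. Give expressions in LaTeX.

t_(k+1)/t_k = (k + 2)*(23*k + 27)/((k + 5)*(23*k + 4)).
A = k + 2, B = k + 5, C = k + 4/23.
Set up (k + 2)·f(k+1) − (k + 4)·f(k) − (k + 4/23) = 0.
deg f ≤ 2 (via 1,1,1).
Match coefficients ⇒ f(k) = k*(25*k - 13)/138.
Certificate R = B(k−1)f/C = k*(k + 4)*(25*k - 13)/(6*(23*k + 4)) gives s_k = k*(13 - 25*k)/(6*(k + 2)*(k + 3)).
s_(k+1) − s_k = (-23*k - 4)/(k**3 + 9*k**2 + 26*k + 24) = t_k.

Yes. s_k = \frac{k \left(13 - 25 k\right)}{6 \left(k + 2\right) \left(k + 3\right)}.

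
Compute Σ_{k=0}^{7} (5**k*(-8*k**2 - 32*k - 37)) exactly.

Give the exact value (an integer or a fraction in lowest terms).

Σ = -60546872

r(k) = 5*(8*k**2 + 48*k + 77)/(8*k**2 + 32*k + 37) after simplifying.
A = 5, B = 1, C = k**2 + 4*k + 37/8.
Need (5)·f(k+1) − (1)·f(k) = k**2 + 4*k + 37/8.
d = 2 from the (0,0,2) case.
A polynomial solution: f(k) = (2*k**2 + 3*k + 3)/8.
So s_k = (B(k−1)f/C)·t_k = ((2*k**2 + 3*k + 3)/(8*k**2 + 32*k + 37))·t_k = 5**k*(-2*k**2 - 3*k - 3).
Verify: 5**k*(-8*k**2 - 32*k - 37) matches t_k.
Telescoping: Σ = s_(8) − s_(0) = -60546875 − (-3) = -60546872.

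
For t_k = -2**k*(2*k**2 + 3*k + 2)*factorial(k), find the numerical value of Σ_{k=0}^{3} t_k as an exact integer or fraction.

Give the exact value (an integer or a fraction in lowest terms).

Ratio r(k) = 2*(2*k**3 + 9*k**2 + 14*k + 7)/(2*k**2 + 3*k + 2).
Normal form (A,B,C) = (2*k + 2, 1, k**2 + 3*k/2 + 1).
f must satisfy (2*k + 2)·f(k+1) − (1)·f(k) = k**2 + 3*k/2 + 1.
Degrees (1,0,2) ⇒ d ≤ 1.
A polynomial solution: f(k) = k/2.
Certificate R = B(k−1)f/C = k/(2*k**2 + 3*k + 2) gives s_k = -2**k*k*factorial(k).
Verify: -2**k*(2*k**2 + 3*k + 2)*factorial(k) matches t_k.
Sum = s_(4) − s_(0); s_(4) = -1536, s_(0) = 0 ⇒ -1536.

Σ = -1536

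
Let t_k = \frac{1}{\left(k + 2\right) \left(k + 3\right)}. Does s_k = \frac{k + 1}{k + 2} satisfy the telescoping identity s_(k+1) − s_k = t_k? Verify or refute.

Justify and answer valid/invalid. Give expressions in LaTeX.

Valid — Δs_k = t_k.

s_(k+1) = (k + 2)/(k + 3)
s_(k+1) − s_k = 1/(k**2 + 5*k + 6)
(s_(k+1) − s_k) − t_k = 0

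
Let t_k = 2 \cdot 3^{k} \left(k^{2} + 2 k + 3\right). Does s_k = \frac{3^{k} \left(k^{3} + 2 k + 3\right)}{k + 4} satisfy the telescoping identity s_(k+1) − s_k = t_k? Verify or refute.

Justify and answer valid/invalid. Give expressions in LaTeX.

Invalid: residual \frac{3^{k + 1} \left(- 2 k^{3} - 11 k^{2} - 23 k - 21\right)}{k^{2} + 9 k + 20} ≠ 0.

s_(k+1) = 3**(k + 1)*(2*k + (k + 1)**3 + 5)/(k + 5)
s_(k+1) − s_k = 3**k*(2*k**4 + 16*k**3 + 49*k**2 + 65*k + 57)/(k**2 + 9*k + 20)
(s_(k+1) − s_k) − t_k = 3**(k + 1)*(-2*k**3 - 11*k**2 - 23*k - 21)/(k**2 + 9*k + 20)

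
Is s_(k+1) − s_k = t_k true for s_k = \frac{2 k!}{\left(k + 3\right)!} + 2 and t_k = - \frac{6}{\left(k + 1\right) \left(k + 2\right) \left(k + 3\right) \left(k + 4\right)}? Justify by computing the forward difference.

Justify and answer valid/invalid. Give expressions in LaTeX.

valid (s_(k+1) − s_k reduces to t_k)

s_(k+1) = 2*factorial(k + 1)/factorial(k + 4) + 2
s_(k+1) − s_k = -6/((k + 1)*(k + 2)*(k + 3)*(k + 4))
(s_(k+1) − s_k) − t_k = 0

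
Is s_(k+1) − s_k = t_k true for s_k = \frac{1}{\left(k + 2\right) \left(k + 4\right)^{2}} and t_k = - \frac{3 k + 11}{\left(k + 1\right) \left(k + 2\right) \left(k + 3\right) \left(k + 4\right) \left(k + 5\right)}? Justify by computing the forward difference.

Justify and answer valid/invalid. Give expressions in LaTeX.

Invalid: residual \frac{3 \left(4 k^{2} + 31 k + 59\right)}{k^{7} + 24 k^{6} + 240 k^{5} + 1290 k^{4} + 3999 k^{3} + 7086 k^{2} + 6560 k + 2400} ≠ 0.

s_(k+1) = 1/((k + 3)*(k + 5)**2)
s_(k+1) − s_k = 1/((k + 3)*(k + 5)**2) - 1/((k + 2)*(k + 4)**2)
(s_(k+1) − s_k) − t_k = 3*(4*k**2 + 31*k + 59)/(k**7 + 24*k**6 + 240*k**5 + 1290*k**4 + 3999*k**3 + 7086*k**2 + 6560*k + 2400)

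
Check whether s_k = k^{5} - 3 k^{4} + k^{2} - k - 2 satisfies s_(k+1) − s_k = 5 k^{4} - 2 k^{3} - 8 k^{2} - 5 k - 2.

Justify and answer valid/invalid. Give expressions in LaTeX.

s_(k+1) = -k + (k + 1)**5 - 3*(k + 1)**4 + (k + 1)**2 - 3
s_(k+1) − s_k = 5*k**4 - 2*k**3 - 8*k**2 - 5*k - 2
(s_(k+1) − s_k) − t_k = 0

Valid — Δs_k = t_k.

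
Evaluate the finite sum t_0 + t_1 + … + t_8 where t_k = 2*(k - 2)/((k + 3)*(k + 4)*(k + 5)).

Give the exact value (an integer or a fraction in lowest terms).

Σ = -1/26

r(k) = (k - 1)*(k + 3)/((k - 2)*(k + 6)) after simplifying.
Take A(k)=k + 3, B(k)=k + 6, C(k)=k - 2.
Key eq: (k + 3)·f(k+1) = (k + 5)·f(k) + (k - 2).
From deg A=1, deg B=1, deg C=1: d=2.
A polynomial solution: f(k) = k*(k - 17)/24.
R(k) = B(k−1)·f(k)/C(k) = k*(k - 17)*(k + 5)/(24*(k - 2)); s_k = R·t_k = k*(k - 17)/(12*(k + 3)*(k + 4)).
Δs = 2*(k - 2)/(k**3 + 12*k**2 + 47*k + 60), as required.
Σ_(k=0)^(8) t_k = s_(9) − s_(0) = -1/26 − (0) = -1/26.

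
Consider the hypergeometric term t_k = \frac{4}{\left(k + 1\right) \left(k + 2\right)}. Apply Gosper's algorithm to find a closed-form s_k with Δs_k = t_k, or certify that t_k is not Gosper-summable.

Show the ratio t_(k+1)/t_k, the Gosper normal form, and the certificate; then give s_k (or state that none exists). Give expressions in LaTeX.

t_(k+1)/t_k = (k + 1)/(k + 3).
Take A(k)=k + 1, B(k)=k + 3, C(k)=1.
f must satisfy (k + 1)·f(k+1) − (k + 2)·f(k) = 1.
d = 1 from the (1,1,0) case.
Coefficient equations give f(k) = k.
R(k) = B(k−1)·f(k)/C(k) = k*(k + 2); s_k = R·t_k = 4*k/(k + 1).
s_(k+1) − s_k = 4/(k**2 + 3*k + 2) = t_k.

s_k = \frac{4 k}{k + 1}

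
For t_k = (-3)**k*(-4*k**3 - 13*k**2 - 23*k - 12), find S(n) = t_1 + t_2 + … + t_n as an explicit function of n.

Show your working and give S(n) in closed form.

Ratio r(k) = 3*(-4*k**3 - 25*k**2 - 61*k - 52)/(4*k**3 + 13*k**2 + 23*k + 12).
Normal form (A,B,C) = (-3, 1, k**3 + 13*k**2/4 + 23*k/4 + 3).
Solve (-3)·f(k+1) − (1)·f(k) = k**3 + 13*k**2/4 + 23*k/4 + 3.
d = 3 from the (0,0,3) case.
Coefficient equations give f(k) = -k*(k**2 + k + 2)/4.
R(k) = B(k−1)·f(k)/C(k) = -k*(k**2 + k + 2)/(4*k**3 + 13*k**2 + 23*k + 12); s_k = R·t_k = (-3)**k*k*(k**2 + k + 2).
s_(k+1) − s_k = (-3)**k*(-4*k**3 - 13*k**2 - 23*k - 12) = t_k.
Evaluate: s_(n+1) = (-3)**(n + 1)*(n**3 + 4*n**2 + 7*n + 4); subtract s_(1) = -12 ⇒ S(n) = -3*(-3)**n*n**3 - 12*(-3)**n*n**2 - 21*(-3)**n*n - 12*(-3)**n + 12.

S(n) = -3*(-3)**n*n**3 - 12*(-3)**n*n**2 - 21*(-3)**n*n - 12*(-3)**n + 12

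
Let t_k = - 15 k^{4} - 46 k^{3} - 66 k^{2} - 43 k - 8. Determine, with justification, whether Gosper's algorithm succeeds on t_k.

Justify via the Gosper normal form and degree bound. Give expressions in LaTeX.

t_(k+1)/t_k = (15*k**4 + 106*k**3 + 294*k**2 + 373*k + 178)/(15*k**4 + 46*k**3 + 66*k**2 + 43*k + 8).
A = 1, B = 1, C = k**4 + 46*k**3/15 + 22*k**2/5 + 43*k/15 + 8/15.
Key eq: (1)·f(k+1) = (1)·f(k) + (k**4 + 46*k**3/15 + 22*k**2/5 + 43*k/15 + 8/15).
Bound: deg f ≤ 5.
Solve for f: f(k) = k*(k + 1)*(3*k**3 + k**2 + 3*k - 3)/15 (degree 5 ≤ 5).
Certificate R = B(k−1)f/C = k*(3*k**3 + k**2 + 3*k - 3)/(15*k**3 + 31*k**2 + 35*k + 8) gives s_k = k*(-3*k**4 - 4*k**3 - 4*k**2 + 3).
Verify: -15*k**4 - 46*k**3 - 66*k**2 - 43*k - 8 matches t_k.

Yes. s_k = k \left(- 3 k^{4} - 4 k^{3} - 4 k^{2} + 3\right).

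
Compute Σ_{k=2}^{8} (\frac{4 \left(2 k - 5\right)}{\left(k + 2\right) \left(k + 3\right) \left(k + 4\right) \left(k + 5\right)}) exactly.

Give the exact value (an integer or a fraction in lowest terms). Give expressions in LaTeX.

The ratio is (k + 2)*(2*k - 3)/((k + 6)*(2*k - 5)).
A = k + 2, B = k + 6, C = k - 5/2.
Solve (k + 2)·f(k+1) − (k + 5)·f(k) = k - 5/2.
d = 3 from the (1,1,1) case.
Coefficient equations give f(k) = -k*(k**2 + 9*k + 50)/48.
Then R = B(k−1)f/C = -k*(k + 5)*(k**2 + 9*k + 50)/(24*(2*k - 5)), so s_k = R(k)·t_k = k*(-k**2 - 9*k - 50)/(6*(k + 2)*(k + 3)*(k + 4)).
s_(k+1) − s_k = 4*(2*k - 5)/(k**4 + 14*k**3 + 71*k**2 + 154*k + 120) = t_k.
Telescoping: Σ = s_(9) − s_(2) = -53/286 − (-1/5) = 21/1430.

Σ = 21/1430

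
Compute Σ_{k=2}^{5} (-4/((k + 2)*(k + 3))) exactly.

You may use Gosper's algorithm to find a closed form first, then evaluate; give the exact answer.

Σ = -1/2

r(k) = (k + 2)/(k + 4) after simplifying.
A = k + 2, B = k + 4, C = 1.
f must satisfy (k + 2)·f(k+1) − (k + 3)·f(k) = 1.
d = 1 from the (1,1,0) case.
A polynomial solution: f(k) = k/2.
Certificate R = B(k−1)f/C = k*(k + 3)/2 gives s_k = -2*k/(k + 2).
Δs = -4/(k**2 + 5*k + 6), as required.
Evaluate s at k=6 and k=2: -3/2 and -1; difference -1/2.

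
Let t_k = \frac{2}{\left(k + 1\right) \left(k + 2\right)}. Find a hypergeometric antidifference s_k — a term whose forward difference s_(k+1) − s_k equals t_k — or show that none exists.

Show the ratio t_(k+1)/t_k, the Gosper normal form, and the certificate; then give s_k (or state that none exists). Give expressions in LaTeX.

s_k = \frac{2 k}{k + 1}

Ratio r(k) = (k + 1)/(k + 3).
Normal form (A,B,C) = (k + 1, k + 3, 1).
f must satisfy (k + 1)·f(k+1) − (k + 2)·f(k) = 1.
deg f ≤ 1 (via 1,1,0).
Coefficient equations give f(k) = k.
Then R = B(k−1)f/C = k*(k + 2), so s_k = R(k)·t_k = 2*k/(k + 1).
Check: Δs_k = 2/(k**2 + 3*k + 2). ✓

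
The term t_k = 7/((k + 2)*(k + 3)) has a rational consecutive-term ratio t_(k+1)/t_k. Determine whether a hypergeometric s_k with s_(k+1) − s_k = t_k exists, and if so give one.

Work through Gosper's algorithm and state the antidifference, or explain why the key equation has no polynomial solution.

Ratio r(k) = (k + 2)/(k + 4).
A = k + 2, B = k + 4, C = 1.
Solve (k + 2)·f(k+1) − (k + 3)·f(k) = 1.
deg f ≤ 1 (via 1,1,0).
Match coefficients ⇒ f(k) = k/2.
So s_k = (B(k−1)f/C)·t_k = (k*(k + 3)/2)·t_k = 7*k/(2*(k + 2)).
Verify: 7/(k**2 + 5*k + 6) matches t_k.

s_k = 7*k/(2*(k + 2))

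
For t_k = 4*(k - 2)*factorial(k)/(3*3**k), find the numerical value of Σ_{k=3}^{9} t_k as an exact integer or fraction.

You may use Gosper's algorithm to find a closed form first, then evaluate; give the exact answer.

r(k) = (k**2 - 1)/(3*(k - 2)) after simplifying.
Factor: A=k/3 + 1/3; B=1; C=k - 2.
Set up (k/3 + 1/3)·f(k+1) − (1)·f(k) − (k - 2) = 0.
Degrees (1,0,1) ⇒ d ≤ 0.
Coefficient equations give f(k) = 3.
R(k) = B(k−1)·f(k)/C(k) = 3/(k - 2); s_k = R·t_k = 4*factorial(k)/3**k.
Check: Δs_k = 4*(k - 2)*factorial(k)/(3*3**k). ✓
Sum = s_(10) − s_(3); s_(10) = 179200/729, s_(3) = 8/9 ⇒ 178552/729.

Σ = 178552/729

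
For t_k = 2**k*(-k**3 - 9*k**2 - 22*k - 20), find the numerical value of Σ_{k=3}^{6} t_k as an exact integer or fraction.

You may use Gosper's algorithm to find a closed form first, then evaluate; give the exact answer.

Σ = -66256

r(k) = 2*(k**3 + 12*k**2 + 43*k + 52)/(k**3 + 9*k**2 + 22*k + 20) after simplifying.
So A=2 and B=1, with C=k**3 + 9*k**2 + 22*k + 20.
f must satisfy (2)·f(k+1) − (1)·f(k) = k**3 + 9*k**2 + 22*k + 20.
From deg A=0, deg B=0, deg C=3: d=3.
A polynomial solution: f(k) = (k + 2)*(k**2 + k + 2).
Get s_k = R·t_k = 2**k*(-k**3 - 3*k**2 - 4*k - 4) with R(k) = B(k−1)f(k)/C(k) = (k + 2)*(k**2 + k + 2)/(k**3 + 9*k**2 + 22*k + 20).
s_(k+1) − s_k = 2**k*(-k**3 - 9*k**2 - 22*k - 20) = t_k.
Evaluate s at k=7 and k=3: -66816 and -560; difference -66256.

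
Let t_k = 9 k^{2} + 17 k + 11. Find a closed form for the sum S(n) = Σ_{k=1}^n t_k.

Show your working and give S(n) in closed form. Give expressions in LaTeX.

Compute t_(k+1)/t_k: get (9*k**2 + 35*k + 37)/(9*k**2 + 17*k + 11).
Normal form (A,B,C) = (1, 1, k**2 + 17*k/9 + 11/9).
Key eq: (1)·f(k+1) = (1)·f(k) + (k**2 + 17*k/9 + 11/9).
From deg A=0, deg B=0, deg C=2: d=3.
Solving with deg f ≤ 3: f(k) = k*(3*k**2 + 4*k + 4)/9.
Get s_k = R·t_k = k*(3*k**2 + 4*k + 4) with R(k) = B(k−1)f(k)/C(k) = k*(3*k**2 + 4*k + 4)/(9*k**2 + 17*k + 11).
Verify: 9*k**2 + 17*k + 11 matches t_k.
Evaluate: s_(n+1) = 3*n**3 + 13*n**2 + 21*n + 11; subtract s_(1) = 11 ⇒ S(n) = n*(3*n**2 + 13*n + 21).

S(n) = n \left(3 n^{2} + 13 n + 21\right)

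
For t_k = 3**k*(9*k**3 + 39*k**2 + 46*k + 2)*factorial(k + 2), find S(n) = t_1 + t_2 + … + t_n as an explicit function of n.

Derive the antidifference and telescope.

S(n) = 3**(n + 1)*n*(3*n + 5)*factorial(n + 3)

The ratio is 3*(9*k**4 + 93*k**3 + 349*k**2 + 549*k + 288)/(9*k**3 + 39*k**2 + 46*k + 2).
Gosper form: A/B · C(k+1)/C(k) with A=3*k + 9, B=1, C=k**3 + 13*k**2/3 + 46*k/9 + 2/9.
f must satisfy (3*k + 9)·f(k+1) − (1)·f(k) = k**3 + 13*k**2/3 + 46*k/9 + 2/9.
d = 2 from the (1,0,3) case.
A polynomial solution: f(k) = (k - 1)*(3*k + 2)/9.
So s_k = (B(k−1)f/C)·t_k = ((k - 1)*(3*k + 2)/(9*k**3 + 39*k**2 + 46*k + 2))·t_k = 3**k*(k - 1)*(3*k + 2)*factorial(k + 2).
Δs = 3**k*(9*k**3 + 39*k**2 + 46*k + 2)*factorial(k + 2), as required.
Σ_(k=1)^n t_k = s_(n+1) − s_(1) = (3**(n + 1)*n*(3*n + 5)*factorial(n + 3)) − (0), i.e. 3**(n + 1)*n*(3*n + 5)*factorial(n + 3).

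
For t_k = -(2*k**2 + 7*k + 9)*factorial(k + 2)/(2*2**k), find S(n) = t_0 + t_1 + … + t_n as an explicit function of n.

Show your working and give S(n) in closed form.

S(n) = 6 - n*factorial(n + 3)/2**n - 5*factorial(n + 3)/(2*2**n)

r(k) = (k + 3)*(7*k + 2*(k + 1)**2 + 16)/(2*(2*k**2 + 7*k + 9)) after simplifying.
A = k/2 + 3/2, B = 1, C = k**2 + 7*k/2 + 9/2.
Key eq: (k/2 + 3/2)·f(k+1) = (1)·f(k) + (k**2 + 7*k/2 + 9/2).
Degrees (1,0,2) ⇒ d ≤ 1.
A polynomial solution: f(k) = 2*k + 3.
So s_k = (B(k−1)f/C)·t_k = (2*(2*k + 3)/(2*k**2 + 7*k + 9))·t_k = -(2*k + 3)*factorial(k + 2)/2**k.
s_(k+1) − s_k = -(2*k**2 + 7*k + 9)*factorial(k + 2)/(2*2**k) = t_k.
Telescope: S(n) = s_(n+1) − s_(0) = -2**(-n - 1)*(2*n + 5)*factorial(n + 3) − (-6) = 6 - n*factorial(n + 3)/2**n - 5*factorial(n + 3)/(2*2**n).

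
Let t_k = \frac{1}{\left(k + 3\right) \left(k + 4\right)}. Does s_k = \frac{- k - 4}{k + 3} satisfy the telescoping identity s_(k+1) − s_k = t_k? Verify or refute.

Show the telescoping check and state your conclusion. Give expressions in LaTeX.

s_(k+1) = (-k - 5)/(k + 4)
s_(k+1) − s_k = 1/(k**2 + 7*k + 12)
(s_(k+1) − s_k) − t_k = 0

valid (s_(k+1) − s_k reduces to t_k)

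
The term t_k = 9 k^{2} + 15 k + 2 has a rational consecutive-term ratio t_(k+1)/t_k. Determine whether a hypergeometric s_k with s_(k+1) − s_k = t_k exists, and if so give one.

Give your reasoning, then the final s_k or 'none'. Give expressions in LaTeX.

s_k = k \left(3 k^{2} + 3 k - 4\right)

Step 1: r(k) = (9*k**2 + 33*k + 26)/(9*k**2 + 15*k + 2).
Gosper form: A/B · C(k+1)/C(k) with A=1, B=1, C=k**2 + 5*k/3 + 2/9.
f must satisfy (1)·f(k+1) − (1)·f(k) = k**2 + 5*k/3 + 2/9.
Bound: deg f ≤ 3.
Coefficient equations give f(k) = k*(3*k**2 + 3*k - 4)/9.
Get s_k = R·t_k = k*(3*k**2 + 3*k - 4) with R(k) = B(k−1)f(k)/C(k) = k*(3*k**2 + 3*k - 4)/(9*k**2 + 15*k + 2).
Verify: 9*k**2 + 15*k + 2 matches t_k.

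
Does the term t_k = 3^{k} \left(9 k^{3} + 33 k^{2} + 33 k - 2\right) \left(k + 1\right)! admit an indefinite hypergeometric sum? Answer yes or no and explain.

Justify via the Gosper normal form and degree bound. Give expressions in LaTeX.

r(k) = 3*(9*k**4 + 78*k**3 + 246*k**2 + 325*k + 146)/(9*k**3 + 33*k**2 + 33*k - 2) after simplifying.
A = 3*k + 6, B = 1, C = k**3 + 11*k**2/3 + 11*k/3 - 2/9.
Key eq: (3*k + 6)·f(k+1) = (1)·f(k) + (k**3 + 11*k**2/3 + 11*k/3 - 2/9).
Bound: deg f ≤ 2.
A polynomial solution: f(k) = (3*k**2 - 4)/9.
So s_k = (B(k−1)f/C)·t_k = ((3*k**2 - 4)/(9*k**3 + 33*k**2 + 33*k - 2))·t_k = 3**k*(3*k**2 - 4)*factorial(k + 1).
Verify: 3**k*(9*k**3 + 33*k**2 + 33*k - 2)*factorial(k + 1) matches t_k.

Yes. s_k = 3^{k} \left(3 k^{2} - 4\right) \left(k + 1\right)!.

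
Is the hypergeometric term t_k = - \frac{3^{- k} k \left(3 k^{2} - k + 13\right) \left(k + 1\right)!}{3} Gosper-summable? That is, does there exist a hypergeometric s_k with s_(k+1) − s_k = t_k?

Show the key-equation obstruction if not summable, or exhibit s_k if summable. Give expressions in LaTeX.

Yes. s_k = 3^{- k} \left(- 3 k^{2} + 4 k + 2\right) \left(k + 1\right)!.

The ratio is (k + 1)*(k + 2)*(-k + 3*(k + 1)**2 + 12)/(3*k*(3*k**2 - k + 13)).
Factor: A=k/3 + 2/3; B=1; C=k**3 - k**2/3 + 13*k/3.
Need (k/3 + 2/3)·f(k+1) − (1)·f(k) = k**3 - k**2/3 + 13*k/3.
deg f ≤ 2 (via 1,0,3).
Coefficient equations give f(k) = 3*k**2 - 4*k - 2.
Certificate R = B(k−1)f/C = 3*(3*k**2 - 4*k - 2)/(k*(3*k**2 - k + 13)) gives s_k = (-3*k**2 + 4*k + 2)*factorial(k + 1)/3**k.
Check: Δs_k = -k*(3*k**2 - k + 13)*factorial(k + 1)/(3*3**k). ✓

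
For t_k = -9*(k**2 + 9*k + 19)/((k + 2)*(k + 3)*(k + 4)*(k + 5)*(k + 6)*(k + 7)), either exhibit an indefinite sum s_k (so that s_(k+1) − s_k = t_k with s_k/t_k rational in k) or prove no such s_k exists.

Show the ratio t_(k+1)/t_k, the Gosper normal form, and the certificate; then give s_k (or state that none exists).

Ratio r(k) = (k + 2)*(9*k + (k + 1)**2 + 28)/((k + 8)*(k**2 + 9*k + 19)).
Gosper form: A/B · C(k+1)/C(k) with A=k + 2, B=k + 8, C=k**2 + 9*k + 19.
f must satisfy (k + 2)·f(k+1) − (k + 7)·f(k) = k**2 + 9*k + 19.
d = 5 from the (1,1,2) case.
Coefficient equations give f(k) = k*(k + 3)*(k + 5)*(k**2 + 12*k + 44)/144.
Then R = B(k−1)f/C = k*(k + 3)*(k + 5)*(k + 7)*(k**2 + 12*k + 44)/(144*(k**2 + 9*k + 19)), so s_k = R(k)·t_k = k*(-k**2 - 12*k - 44)/(16*(k**3 + 12*k**2 + 44*k + 48)).
Δs = 9*(-k**2 - 9*k - 19)/(k**6 + 27*k**5 + 295*k**4 + 1665*k**3 + 5104*k**2 + 8028*k + 5040), as required.

s_k = k*(-k**2 - 12*k - 44)/(16*(k**3 + 12*k**2 + 44*k + 48))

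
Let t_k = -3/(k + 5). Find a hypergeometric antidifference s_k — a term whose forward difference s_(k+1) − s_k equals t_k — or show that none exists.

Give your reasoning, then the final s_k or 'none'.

Compute t_(k+1)/t_k: get (k + 5)/(k + 6).
So A=k + 5 and B=k + 6, with C=1.
Solve (k + 5)·f(k+1) − (k + 5)·f(k) = 1.
Degrees (1,1,0) ⇒ d ≤ 0.
Generic f = c0 gives residual -1; -1 = 0 cannot hold, so t_k is not Gosper-summable.

no hypergeometric antidifference exists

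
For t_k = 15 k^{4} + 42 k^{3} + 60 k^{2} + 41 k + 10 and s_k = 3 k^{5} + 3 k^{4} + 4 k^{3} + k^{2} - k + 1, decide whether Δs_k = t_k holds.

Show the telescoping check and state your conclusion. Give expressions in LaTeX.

valid (s_(k+1) − s_k reduces to t_k)

s_(k+1) = 3*k**5 + 18*k**4 + 46*k**3 + 61*k**2 + 40*k + 11
s_(k+1) − s_k = 15*k**4 + 42*k**3 + 60*k**2 + 41*k + 10
(s_(k+1) − s_k) − t_k = 0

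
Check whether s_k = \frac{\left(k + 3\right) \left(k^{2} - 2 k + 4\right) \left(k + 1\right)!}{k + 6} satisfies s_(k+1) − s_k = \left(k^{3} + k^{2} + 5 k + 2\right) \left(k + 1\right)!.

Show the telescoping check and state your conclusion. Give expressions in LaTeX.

s_(k+1) = (k + 4)*(k**2 + 3)*factorial(k + 2)/(k + 7)
s_(k+1) − s_k = (k**5 + 11*k**4 + 39*k**3 + 79*k**2 + 134*k + 60)*factorial(k + 1)/((k + 6)*(k + 7))
(s_(k+1) − s_k) − t_k = -3*(k**4 + 7*k**3 + 10*k**2 + 34*k + 8)*factorial(k + 1)/((k + 6)*(k + 7))

Invalid: residual - \frac{3 \left(k^{4} + 7 k^{3} + 10 k^{2} + 34 k + 8\right) \left(k + 1\right)!}{\left(k + 6\right) \left(k + 7\right)} ≠ 0.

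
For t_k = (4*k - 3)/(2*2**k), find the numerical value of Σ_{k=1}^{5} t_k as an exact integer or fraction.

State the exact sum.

The ratio is (4*k + 1)/(2*(4*k - 3)).
Factor: A=1/2; B=1; C=k - 3/4.
Key eq: (1/2)·f(k+1) = (1)·f(k) + (k - 3/4).
From deg A=0, deg B=0, deg C=1: d=1.
Solve for f: f(k) = -(4*k + 1)/2 (degree 1 ≤ 1).
So s_k = (B(k−1)f/C)·t_k = (-2*(4*k + 1)/(4*k - 3))·t_k = (-4*k - 1)/2**k.
Verify: (4*k - 3)/(2*2**k) matches t_k.
Σ_(k=1)^(5) t_k = s_(6) − s_(1) = -25/64 − (-5/2) = 135/64.

Σ = 135/64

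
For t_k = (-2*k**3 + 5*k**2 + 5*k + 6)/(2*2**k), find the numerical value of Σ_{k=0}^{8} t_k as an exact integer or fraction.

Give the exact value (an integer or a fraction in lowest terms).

Σ = 783/256

The ratio is (2*k**3 + k**2 - 9*k - 14)/(2*(2*k**3 - 5*k**2 - 5*k - 6)).
A = 1/2, B = 1, C = k**3 - 5*k**2/2 - 5*k/2 - 3.
Set up (1/2)·f(k+1) − (1)·f(k) − (k**3 - 5*k**2/2 - 5*k/2 - 3) = 0.
From deg A=0, deg B=0, deg C=3: d=3.
Solving with deg f ≤ 3: f(k) = -k*(2*k**2 + k + 3).
Then R = B(k−1)f/C = -2*k*(2*k**2 + k + 3)/(2*k**3 - 5*k**2 - 5*k - 6), so s_k = R(k)·t_k = k*(2*k**2 + k + 3)/2**k.
Verify: (-2*k**3 + 5*k**2 + 5*k + 6)/(2*2**k) matches t_k.
Σ_(k=0)^(8) t_k = s_(9) − s_(0) = 783/256 − (0) = 783/256.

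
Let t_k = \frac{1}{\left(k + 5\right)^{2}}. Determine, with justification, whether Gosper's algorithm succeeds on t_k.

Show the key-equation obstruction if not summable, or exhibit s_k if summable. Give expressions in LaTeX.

No — key equation has no polynomial f.

Ratio r(k) = (k + 5)**2/(k + 6)**2.
So A=k**2 + 10*k + 25 and B=k**2 + 12*k + 36, with C=1.
Key eq: (k**2 + 10*k + 25)·f(k+1) = (k**2 + 10*k + 25)·f(k) + (1).
deg f ≤ 0 (via 2,2,0).
f = c0 ⇒ A·f(k+1) − B(k−1)·f(k) − C = -1. The system {-1 = 0} is inconsistent; no antidifference.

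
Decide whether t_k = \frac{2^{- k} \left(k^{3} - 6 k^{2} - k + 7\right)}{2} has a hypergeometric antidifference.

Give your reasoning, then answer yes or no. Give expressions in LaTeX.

Yes. s_k = 2^{- k} \left(- k^{3} + 3 k^{2} + 4 k - 1\right).

Compute t_(k+1)/t_k: get (k**3 - 3*k**2 - 10*k + 1)/(2*(k**3 - 6*k**2 - k + 7)).
Take A(k)=1/2, B(k)=1, C(k)=k**3 - 6*k**2 - k + 7.
f must satisfy (1/2)·f(k+1) − (1)·f(k) = k**3 - 6*k**2 - k + 7.
Bound: deg f ≤ 3.
Solving with deg f ≤ 3: f(k) = -2*(k**3 - 3*k**2 - 4*k + 1).
Get s_k = R·t_k = (-k**3 + 3*k**2 + 4*k - 1)/2**k with R(k) = B(k−1)f(k)/C(k) = -2*(k**3 - 3*k**2 - 4*k + 1)/(k**3 - 6*k**2 - k + 7).
Verify: (k**3 - 6*k**2 - k + 7)/(2*2**k) matches t_k.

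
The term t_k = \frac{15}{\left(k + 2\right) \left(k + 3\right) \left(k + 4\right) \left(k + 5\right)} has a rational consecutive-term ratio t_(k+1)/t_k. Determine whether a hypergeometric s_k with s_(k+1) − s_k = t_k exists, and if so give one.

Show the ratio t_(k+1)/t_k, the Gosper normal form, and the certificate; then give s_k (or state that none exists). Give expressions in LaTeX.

Step 1: r(k) = (k + 2)/(k + 6).
Factor: A=k + 2; B=k + 6; C=1.
Solve (k + 2)·f(k+1) − (k + 5)·f(k) = 1.
Degrees (1,1,0) ⇒ d ≤ 3.
Coefficient equations give f(k) = k*(k**2 + 9*k + 26)/72.
So s_k = (B(k−1)f/C)·t_k = (k*(k + 5)*(k**2 + 9*k + 26)/72)·t_k = 5*k*(k**2 + 9*k + 26)/(24*(k + 2)*(k + 3)*(k + 4)).
Check: Δs_k = 15/(k**4 + 14*k**3 + 71*k**2 + 154*k + 120). ✓

s_k = \frac{5 k \left(k^{2} + 9 k + 26\right)}{24 \left(k + 2\right) \left(k + 3\right) \left(k + 4\right)}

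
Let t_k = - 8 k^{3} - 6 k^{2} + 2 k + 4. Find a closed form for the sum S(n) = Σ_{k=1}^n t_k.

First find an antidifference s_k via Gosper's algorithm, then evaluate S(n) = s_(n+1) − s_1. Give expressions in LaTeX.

t_(k+1)/t_k = (4*k**3 + 15*k**2 + 17*k + 4)/(4*k**3 + 3*k**2 - k - 2).
Gosper form: A/B · C(k+1)/C(k) with A=1, B=1, C=k**3 + 3*k**2/4 - k/4 - 1/2.
Key eq: (1)·f(k+1) = (1)·f(k) + (k**3 + 3*k**2/4 - k/4 - 1/2).
deg f ≤ 4 (via 0,0,3).
A polynomial solution: f(k) = k*(k**3 - k**2 - k - 1)/4.
R(k) = B(k−1)·f(k)/C(k) = k*(k**3 - k**2 - k - 1)/(4*k**3 + 3*k**2 - k - 2); s_k = R·t_k = 2*k*(-k**3 + k**2 + k + 1).
s_(k+1) − s_k = -8*k**3 - 6*k**2 + 2*k + 4 = t_k.
s_(n+1) = -2*n**4 - 6*n**3 - 4*n**2 + 4*n + 4 and s_(1) = 4, so S(n) = 2*n*(-n**3 - 3*n**2 - 2*n + 2).

S(n) = 2 n \left(- n^{3} - 3 n^{2} - 2 n + 2\right)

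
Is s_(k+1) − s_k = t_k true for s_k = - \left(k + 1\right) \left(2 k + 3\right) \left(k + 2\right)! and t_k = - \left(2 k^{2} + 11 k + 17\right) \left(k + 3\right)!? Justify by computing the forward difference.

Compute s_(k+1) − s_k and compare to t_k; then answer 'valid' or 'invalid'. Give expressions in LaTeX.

s_(k+1) = -(k + 2)*(2*k + 5)*factorial(k + 3)
s_(k+1) − s_k = -(2*k**3 + 13*k**2 + 32*k + 27)*factorial(k + 2)
(s_(k+1) − s_k) − t_k = 2*(2*k**2 + 9*k + 12)*factorial(k + 2)

Invalid: residual 2 \left(2 k^{2} + 9 k + 12\right) \left(k + 2\right)! ≠ 0.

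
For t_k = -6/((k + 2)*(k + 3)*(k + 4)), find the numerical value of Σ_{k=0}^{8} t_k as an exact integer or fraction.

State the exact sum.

Σ = -21/44

The ratio is (k + 2)/(k + 5).
Gosper form: A/B · C(k+1)/C(k) with A=k + 2, B=k + 5, C=1.
Solve (k + 2)·f(k+1) − (k + 4)·f(k) = 1.
Degrees (1,1,0) ⇒ d ≤ 2.
Coefficient equations give f(k) = k*(k + 5)/12.
Get s_k = R·t_k = k*(-k - 5)/(2*(k + 2)*(k + 3)) with R(k) = B(k−1)f(k)/C(k) = k*(k + 4)*(k + 5)/12.
Δs = -6/(k**3 + 9*k**2 + 26*k + 24), as required.
Evaluate s at k=9 and k=0: -21/44 and 0; difference -21/44.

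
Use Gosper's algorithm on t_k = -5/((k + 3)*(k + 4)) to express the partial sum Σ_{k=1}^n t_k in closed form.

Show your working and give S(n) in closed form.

Compute t_(k+1)/t_k: get (k + 3)/(k + 5).
Take A(k)=k + 3, B(k)=k + 5, C(k)=1.
Set up (k + 3)·f(k+1) − (k + 4)·f(k) − (1) = 0.
Degrees (1,1,0) ⇒ d ≤ 1.
Solve for f: f(k) = k/3 (degree 1 ≤ 1).
R(k) = B(k−1)·f(k)/C(k) = k*(k + 4)/3; s_k = R·t_k = -5*k/(3*k + 9).
Check: Δs_k = -5/(k**2 + 7*k + 12). ✓
Σ_(k=1)^n t_k = s_(n+1) − s_(1) = (5*(-n - 1)/(3*(n + 4))) − (-5/12), i.e. -5*n/(4*n + 16).

S(n) = -5*n/(4*n + 16)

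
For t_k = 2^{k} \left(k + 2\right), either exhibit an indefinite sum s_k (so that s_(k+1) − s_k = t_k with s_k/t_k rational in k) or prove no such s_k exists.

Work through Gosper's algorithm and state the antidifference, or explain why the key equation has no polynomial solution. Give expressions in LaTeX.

s_k = 2^{k} k

Ratio r(k) = 2*(k + 3)/(k + 2).
Normal form (A,B,C) = (2, 1, k + 2).
Key eq: (2)·f(k+1) = (1)·f(k) + (k + 2).
From deg A=0, deg B=0, deg C=1: d=1.
Solve for f: f(k) = k (degree 1 ≤ 1).
Then R = B(k−1)f/C = k/(k + 2), so s_k = R(k)·t_k = 2**k*k.
s_(k+1) − s_k = 2**k*(k + 2) = t_k.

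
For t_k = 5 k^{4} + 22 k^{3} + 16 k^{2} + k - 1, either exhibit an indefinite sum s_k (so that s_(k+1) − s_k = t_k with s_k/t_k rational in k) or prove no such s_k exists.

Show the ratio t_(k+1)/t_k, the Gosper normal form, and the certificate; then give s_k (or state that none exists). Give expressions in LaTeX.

Step 1: r(k) = (5*k**4 + 42*k**3 + 112*k**2 + 119*k + 43)/(5*k**4 + 22*k**3 + 16*k**2 + k - 1).
A = 1, B = 1, C = k**4 + 22*k**3/5 + 16*k**2/5 + k/5 - 1/5.
Set up (1)·f(k+1) − (1)·f(k) − (k**4 + 22*k**3/5 + 16*k**2/5 + k/5 - 1/5) = 0.
deg f ≤ 5 (via 0,0,4).
Solving with deg f ≤ 5: f(k) = k*(k**4 + 3*k**3 - 4*k**2 - 2*k + 1)/5.
So s_k = (B(k−1)f/C)·t_k = (k*(k**4 + 3*k**3 - 4*k**2 - 2*k + 1)/(5*k**4 + 22*k**3 + 16*k**2 + k - 1))·t_k = k*(k**4 + 3*k**3 - 4*k**2 - 2*k + 1).
s_(k+1) − s_k = 5*k**4 + 22*k**3 + 16*k**2 + k - 1 = t_k.

s_k = k \left(k^{4} + 3 k^{3} - 4 k^{2} - 2 k + 1\right)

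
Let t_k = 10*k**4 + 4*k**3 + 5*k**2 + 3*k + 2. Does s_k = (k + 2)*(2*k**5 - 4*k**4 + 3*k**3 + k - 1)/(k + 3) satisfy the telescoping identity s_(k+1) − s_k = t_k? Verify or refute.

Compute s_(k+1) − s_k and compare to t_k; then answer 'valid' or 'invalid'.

s_(k+1) = (k + 3)*(k + 2*(k + 1)**5 - 4*(k + 1)**4 + 3*(k + 1)**3)/(k + 4)
s_(k+1) − s_k = (10*k**6 + 66*k**5 + 115*k**4 + 72*k**3 + 65*k**2 + 40*k + 17)/(k**2 + 7*k + 12)
(s_(k+1) − s_k) − t_k = (-8*k**5 - 38*k**4 - 14*k**3 - 18*k**2 - 10*k - 7)/(k**2 + 7*k + 12)

Invalid: residual (-8*k**5 - 38*k**4 - 14*k**3 - 18*k**2 - 10*k - 7)/(k**2 + 7*k + 12) ≠ 0.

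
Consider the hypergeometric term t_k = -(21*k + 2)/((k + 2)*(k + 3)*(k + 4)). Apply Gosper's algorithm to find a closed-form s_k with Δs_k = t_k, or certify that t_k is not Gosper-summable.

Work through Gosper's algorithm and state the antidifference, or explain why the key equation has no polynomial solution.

Compute t_(k+1)/t_k: get (k + 2)*(21*k + 23)/((k + 5)*(21*k + 2)).
So A=k + 2 and B=k + 5, with C=k + 2/21.
Key eq: (k + 2)·f(k+1) = (k + 4)·f(k) + (k + 2/21).
deg f ≤ 2 (via 1,1,1).
Coefficient equations give f(k) = k*(11*k - 8)/63.
Get s_k = R·t_k = k*(8 - 11*k)/(3*(k + 2)*(k + 3)) with R(k) = B(k−1)f(k)/C(k) = k*(k + 4)*(11*k - 8)/(3*(21*k + 2)).
s_(k+1) − s_k = (-21*k - 2)/(k**3 + 9*k**2 + 26*k + 24) = t_k.

s_k = k*(8 - 11*k)/(3*(k + 2)*(k + 3))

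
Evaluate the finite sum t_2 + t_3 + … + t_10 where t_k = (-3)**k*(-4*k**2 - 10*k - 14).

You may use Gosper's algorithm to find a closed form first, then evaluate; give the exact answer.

Compute t_(k+1)/t_k: get 3*(-2*k**2 - 9*k - 14)/(2*k**2 + 5*k + 7).
Factor: A=-3; B=1; C=k**2 + 5*k/2 + 7/2.
Set up (-3)·f(k+1) − (1)·f(k) − (k**2 + 5*k/2 + 7/2) = 0.
From deg A=0, deg B=0, deg C=2: d=2.
Solve for f: f(k) = -(k**2 + k + 2)/4 (degree 2 ≤ 2).
So s_k = (B(k−1)f/C)·t_k = (-(k**2 + k + 2)/(2*(2*k**2 + 5*k + 7)))·t_k = (-3)**k*(k**2 + k + 2).
Δs = (-3)**k*(-4*k**2 - 10*k - 14), as required.
Telescoping: Σ = s_(11) − s_(2) = -23737698 − (72) = -23737770.

Σ = -23737770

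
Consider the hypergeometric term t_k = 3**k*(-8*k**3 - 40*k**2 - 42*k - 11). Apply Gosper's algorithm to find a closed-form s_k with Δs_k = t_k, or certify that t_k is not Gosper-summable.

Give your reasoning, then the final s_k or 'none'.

s_k = 3**k*(-4*k**3 - 2*k**2 + 3*k - 1)

Compute t_(k+1)/t_k: get 3*(8*k**3 + 64*k**2 + 146*k + 101)/(8*k**3 + 40*k**2 + 42*k + 11).
Take A(k)=3, B(k)=1, C(k)=k**3 + 5*k**2 + 21*k/4 + 11/8.
f must satisfy (3)·f(k+1) − (1)·f(k) = k**3 + 5*k**2 + 21*k/4 + 11/8.
Degrees (0,0,3) ⇒ d ≤ 3.
Solve for f: f(k) = (4*k**3 + 2*k**2 - 3*k + 1)/8 (degree 3 ≤ 3).
Get s_k = R·t_k = 3**k*(-4*k**3 - 2*k**2 + 3*k - 1) with R(k) = B(k−1)f(k)/C(k) = (4*k**3 + 2*k**2 - 3*k + 1)/(8*k**3 + 40*k**2 + 42*k + 11).
Verify: 3**k*(-8*k**3 - 40*k**2 - 42*k - 11) matches t_k.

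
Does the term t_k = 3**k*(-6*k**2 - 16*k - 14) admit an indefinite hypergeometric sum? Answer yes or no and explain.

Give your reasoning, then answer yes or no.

Ratio r(k) = 3*(3*k**2 + 14*k + 18)/(3*k**2 + 8*k + 7).
Take A(k)=3, B(k)=1, C(k)=k**2 + 8*k/3 + 7/3.
Solve (3)·f(k+1) − (1)·f(k) = k**2 + 8*k/3 + 7/3.
Degrees (0,0,2) ⇒ d ≤ 2.
Solving with deg f ≤ 2: f(k) = (3*k**2 - k + 4)/6.
Then R = B(k−1)f/C = (3*k**2 - k + 4)/(2*(3*k**2 + 8*k + 7)), so s_k = R(k)·t_k = 3**k*(-3*k**2 + k - 4).
s_(k+1) − s_k = 3**k*(-6*k**2 - 16*k - 14) = t_k.

Yes. s_k = 3**k*(-3*k**2 + k - 4).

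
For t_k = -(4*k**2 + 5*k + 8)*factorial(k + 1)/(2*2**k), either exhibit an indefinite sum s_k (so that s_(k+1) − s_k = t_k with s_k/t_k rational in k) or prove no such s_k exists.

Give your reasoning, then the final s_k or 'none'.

The ratio is (k + 2)*(5*k + 4*(k + 1)**2 + 13)/(2*(4*k**2 + 5*k + 8)).
Factor: A=k/2 + 1; B=1; C=k**2 + 5*k/4 + 2.
Solve (k/2 + 1)·f(k+1) − (1)·f(k) = k**2 + 5*k/4 + 2.
deg f ≤ 1 (via 1,0,2).
A polynomial solution: f(k) = (4*k + 1)/2.
R(k) = B(k−1)·f(k)/C(k) = 2*(4*k + 1)/(4*k**2 + 5*k + 8); s_k = R·t_k = -(4*k + 1)*factorial(k + 1)/2**k.
Δs = -(4*k**2 + 5*k + 8)*factorial(k + 1)/(2*2**k), as required.

s_k = -(4*k + 1)*factorial(k + 1)/2**k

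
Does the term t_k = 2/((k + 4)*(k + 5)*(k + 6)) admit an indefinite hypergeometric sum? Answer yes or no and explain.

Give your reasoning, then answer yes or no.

Compute t_(k+1)/t_k: get (k + 4)/(k + 7).
A = k + 4, B = k + 7, C = 1.
Need (k + 4)·f(k+1) − (k + 6)·f(k) = 1.
From deg A=1, deg B=1, deg C=0: d=2.
Coefficient equations give f(k) = k*(k + 9)/40.
Get s_k = R·t_k = k*(k + 9)/(20*(k + 4)*(k + 5)) with R(k) = B(k−1)f(k)/C(k) = k*(k + 6)*(k + 9)/40.
Δs = 2/(k**3 + 15*k**2 + 74*k + 120), as required.

Yes. s_k = k*(k + 9)/(20*(k + 4)*(k + 5)).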